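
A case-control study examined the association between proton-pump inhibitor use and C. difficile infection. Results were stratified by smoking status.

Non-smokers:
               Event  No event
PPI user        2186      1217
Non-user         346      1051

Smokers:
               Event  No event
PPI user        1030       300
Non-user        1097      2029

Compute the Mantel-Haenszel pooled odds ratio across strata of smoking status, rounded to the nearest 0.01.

OR_MH = Σ(aᵢdᵢ/nᵢ) / Σ(bᵢcᵢ/nᵢ), where nᵢ is the stratum total.
Stratum 1 (Non-smokers): n = 4800; a·d/n = 2186·1051/4800 = 478.6429; b·c/n = 1217·346/4800 = 87.7254
Stratum 2 (Smokers): n = 4456; a·d/n = 1030·2029/4456 = 469.0013; b·c/n = 300·1097/4456 = 73.8555
OR_MH = (478.6429 + 469.0013) / (87.7254 + 73.8555) = 947.6443 / 161.5809 = 5.86483

5.86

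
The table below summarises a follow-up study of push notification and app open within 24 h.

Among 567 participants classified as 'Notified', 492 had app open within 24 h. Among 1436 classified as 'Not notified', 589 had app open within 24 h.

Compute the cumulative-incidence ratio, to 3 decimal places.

From the description: a = 492, b = 75, c = 589, d = 847.
Risk in exposed = 492/567 = 0.86772; risk in unexposed = 589/1436 = 0.41017.
RR = 0.86772 / 0.41017 = 2.11554
The risk among the exposed is 2.12 times that among the unexposed.

2.116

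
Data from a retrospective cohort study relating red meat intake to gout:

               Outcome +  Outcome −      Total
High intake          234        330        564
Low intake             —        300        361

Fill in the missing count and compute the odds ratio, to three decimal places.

The missing cell is in the unexposed row: 361 − 300 = 61.
So a = 234, b = 330, c = 61, d = 300.
OR = (a·d)/(b·c) = (234 × 300) / (330 × 61) = 70200 / 20130 = 3.48733

3.487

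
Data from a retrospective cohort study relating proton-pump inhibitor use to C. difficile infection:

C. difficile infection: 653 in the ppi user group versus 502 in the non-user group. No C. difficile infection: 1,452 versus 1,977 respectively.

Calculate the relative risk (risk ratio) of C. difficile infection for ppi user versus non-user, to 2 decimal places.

From the description: a = 653, b = 1452, c = 502, d = 1977.
Risk in exposed = 653/2105 = 0.31021; risk in unexposed = 502/2479 = 0.20250.
RR = 0.31021 / 0.20250 = 1.53191
The risk among the exposed is 1.53 times that among the unexposed.

1.53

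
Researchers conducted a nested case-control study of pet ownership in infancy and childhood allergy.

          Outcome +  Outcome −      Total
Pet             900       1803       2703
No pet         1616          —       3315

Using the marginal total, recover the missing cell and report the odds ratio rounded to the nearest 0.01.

0.52

The missing cell is in the unexposed row: 3315 − 1616 = 1699.
So a = 900, b = 1803, c = 1616, d = 1699.
OR = (a·d)/(b·c) = (900 × 1699) / (1803 × 1616) = 1529100 / 2913648 = 0.52481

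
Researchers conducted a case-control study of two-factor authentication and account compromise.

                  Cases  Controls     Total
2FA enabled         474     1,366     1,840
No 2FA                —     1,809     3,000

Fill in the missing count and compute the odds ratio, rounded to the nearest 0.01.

The missing cell is in the unexposed row: 3000 − 1809 = 1191.
So a = 474, b = 1366, c = 1191, d = 1809.
OR = (a·d)/(b·c) = (474 × 1809) / (1366 × 1191) = 857466 / 1626906 = 0.52705

0.53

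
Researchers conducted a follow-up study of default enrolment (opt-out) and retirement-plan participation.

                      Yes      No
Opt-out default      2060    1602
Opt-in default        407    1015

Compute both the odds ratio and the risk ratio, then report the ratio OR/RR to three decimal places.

1.632

Cells: a = 2060, b = 1602, c = 407, d = 1015.
OR = (2060·1015)/(1602·407) = 2090900/652014 = 3.20683
Risk in exposed = 2060/3662 = 0.56253; risk in unexposed = 407/1422 = 0.28622; RR = 1.96541
OR/RR = 3.20683 / 1.96541 = 1.63163
The outcome is not rare, so the OR lies further from 1 than the RR.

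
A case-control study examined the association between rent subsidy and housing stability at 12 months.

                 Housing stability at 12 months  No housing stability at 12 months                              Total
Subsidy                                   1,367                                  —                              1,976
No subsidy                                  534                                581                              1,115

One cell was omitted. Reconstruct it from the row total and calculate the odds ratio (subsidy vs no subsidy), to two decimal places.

2.44

The missing cell is in the exposed row: 1976 − 1367 = 609.
So a = 1367, b = 609, c = 534, d = 581.
OR = (a·d)/(b·c) = (1367 × 581) / (609 × 534) = 794227 / 325206 = 2.44223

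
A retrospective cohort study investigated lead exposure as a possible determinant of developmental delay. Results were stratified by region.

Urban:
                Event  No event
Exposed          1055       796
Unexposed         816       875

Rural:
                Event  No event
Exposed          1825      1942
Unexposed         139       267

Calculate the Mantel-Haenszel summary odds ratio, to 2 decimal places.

1.52

OR_MH = Σ(aᵢdᵢ/nᵢ) / Σ(bᵢcᵢ/nᵢ), where nᵢ is the stratum total.
Stratum 1 (Urban): n = 3542; a·d/n = 1055·875/3542 = 260.6225; b·c/n = 796·816/3542 = 183.3811
Stratum 2 (Rural): n = 4173; a·d/n = 1825·267/4173 = 116.7685; b·c/n = 1942·139/4173 = 64.6868
OR_MH = (260.6225 + 116.7685) / (183.3811 + 64.6868) = 377.3910 / 248.0679 = 1.52132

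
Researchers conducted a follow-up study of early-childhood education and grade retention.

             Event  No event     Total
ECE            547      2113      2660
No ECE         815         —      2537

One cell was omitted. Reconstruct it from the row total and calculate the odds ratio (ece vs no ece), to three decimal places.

The missing cell is in the unexposed row: 2537 − 815 = 1722.
So a = 547, b = 2113, c = 815, d = 1722.
OR = (a·d)/(b·c) = (547 × 1722) / (2113 × 815) = 941934 / 1722095 = 0.54697

0.547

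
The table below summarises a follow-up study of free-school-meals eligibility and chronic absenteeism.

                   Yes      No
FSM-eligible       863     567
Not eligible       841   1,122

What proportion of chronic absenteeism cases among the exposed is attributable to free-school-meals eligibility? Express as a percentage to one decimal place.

29.0

Cells: a = 863, b = 567, c = 841, d = 1122.
Risk in exposed = 863/1430 = 0.60350; risk in unexposed = 841/1963 = 0.42843.
RR = 0.60350/0.42843 = 1.40864
AR% = (RR − 1)/RR × 100 = (1.40864 − 1)/1.40864 × 100 = 29.0094%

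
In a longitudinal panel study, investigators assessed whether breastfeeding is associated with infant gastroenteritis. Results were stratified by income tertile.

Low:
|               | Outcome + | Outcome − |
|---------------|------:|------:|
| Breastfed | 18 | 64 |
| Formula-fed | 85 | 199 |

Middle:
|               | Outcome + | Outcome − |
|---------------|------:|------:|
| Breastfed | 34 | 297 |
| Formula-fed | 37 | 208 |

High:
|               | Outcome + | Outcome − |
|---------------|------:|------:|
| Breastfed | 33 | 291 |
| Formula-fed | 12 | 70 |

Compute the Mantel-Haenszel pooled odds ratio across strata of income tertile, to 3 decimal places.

OR_MH = Σ(aᵢdᵢ/nᵢ) / Σ(bᵢcᵢ/nᵢ), where nᵢ is the stratum total.
Stratum 1 (Low): n = 366; a·d/n = 18·199/366 = 9.7869; b·c/n = 64·85/366 = 14.8634
Stratum 2 (Middle): n = 576; a·d/n = 34·208/576 = 12.2778; b·c/n = 297·37/576 = 19.0781
Stratum 3 (High): n = 406; a·d/n = 33·70/406 = 5.6897; b·c/n = 291·12/406 = 8.6010
OR_MH = (9.7869 + 12.2778 + 5.6897) / (14.8634 + 19.0781 + 8.6010) = 27.7543 / 42.5425 = 0.65239

0.652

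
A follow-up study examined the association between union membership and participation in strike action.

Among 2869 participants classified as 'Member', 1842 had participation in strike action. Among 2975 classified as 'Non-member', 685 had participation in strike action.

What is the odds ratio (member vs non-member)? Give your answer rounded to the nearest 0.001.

From the description: a = 1842, b = 1027, c = 685, d = 2290.
OR = (a·d)/(b·c) = (1842 × 2290) / (1027 × 685) = 4218180 / 703495 = 5.99603
The odds of participation in strike action are about 6.00 times as high in the member group.

5.996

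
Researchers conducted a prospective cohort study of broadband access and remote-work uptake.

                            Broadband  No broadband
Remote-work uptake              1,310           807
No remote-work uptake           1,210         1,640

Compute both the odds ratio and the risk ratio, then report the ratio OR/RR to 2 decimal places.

1.40

Reading the table with exposure as columns: a = 1310 (Broadband, case), b = 1210 (Broadband, non-case), c = 807 (No broadband, case), d = 1640.
OR = (1310·1640)/(1210·807) = 2148400/976470 = 2.20017
Risk in exposed = 1310/2520 = 0.51984; risk in unexposed = 807/2447 = 0.32979; RR = 1.57627
OR/RR = 2.20017 / 1.57627 = 1.39581
The outcome is not rare, so the OR lies further from 1 than the RR.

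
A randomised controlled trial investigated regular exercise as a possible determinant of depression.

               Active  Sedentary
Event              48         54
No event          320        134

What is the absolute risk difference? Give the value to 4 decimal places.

-0.1568

Reading the table with exposure as columns: a = 48 (Active, case), b = 320 (Active, non-case), c = 54 (Sedentary, case), d = 134.
Risk in exposed = 48/368 = 0.130435; risk in unexposed = 54/188 = 0.287234.
Risk difference = 0.130435 − 0.287234 = -0.156799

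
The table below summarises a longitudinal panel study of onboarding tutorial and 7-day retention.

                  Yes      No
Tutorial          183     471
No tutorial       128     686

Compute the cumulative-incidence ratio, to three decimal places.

1.779

Cells: a = 183, b = 471, c = 128, d = 686.
Risk in exposed = 183/654 = 0.27982; risk in unexposed = 128/814 = 0.15725.
RR = 0.27982 / 0.15725 = 1.77946
The risk among the exposed is 1.78 times that among the unexposed.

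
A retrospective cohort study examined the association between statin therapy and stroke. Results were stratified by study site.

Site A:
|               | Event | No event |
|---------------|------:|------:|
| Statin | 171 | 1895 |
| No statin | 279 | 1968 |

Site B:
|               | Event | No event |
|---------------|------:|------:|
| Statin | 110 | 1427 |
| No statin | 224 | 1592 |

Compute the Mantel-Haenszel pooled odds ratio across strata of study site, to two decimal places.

OR_MH = Σ(aᵢdᵢ/nᵢ) / Σ(bᵢcᵢ/nᵢ), where nᵢ is the stratum total.
Stratum 1 (Site A): n = 4313; a·d/n = 171·1968/4313 = 78.0264; b·c/n = 1895·279/4313 = 122.5840
Stratum 2 (Site B): n = 3353; a·d/n = 110·1592/3353 = 52.2279; b·c/n = 1427·224/3353 = 95.3319
OR_MH = (78.0264 + 52.2279) / (122.5840 + 95.3319) = 130.2543 / 217.9160 = 0.59773

0.60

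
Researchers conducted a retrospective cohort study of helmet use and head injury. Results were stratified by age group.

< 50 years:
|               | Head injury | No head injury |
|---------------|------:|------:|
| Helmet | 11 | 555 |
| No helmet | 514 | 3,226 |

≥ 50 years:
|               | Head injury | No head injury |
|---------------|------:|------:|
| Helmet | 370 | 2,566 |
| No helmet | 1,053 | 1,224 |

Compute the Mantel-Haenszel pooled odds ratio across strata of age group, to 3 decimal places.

OR_MH = Σ(aᵢdᵢ/nᵢ) / Σ(bᵢcᵢ/nᵢ), where nᵢ is the stratum total.
Stratum 1 (< 50 years): n = 4306; a·d/n = 11·3226/4306 = 8.2411; b·c/n = 555·514/4306 = 66.2494
Stratum 2 (≥ 50 years): n = 5213; a·d/n = 370·1224/5213 = 86.8751; b·c/n = 2566·1053/5213 = 518.3192
OR_MH = (8.2411 + 86.8751) / (66.2494 + 518.3192) = 95.1162 / 584.5686 = 0.16271

0.163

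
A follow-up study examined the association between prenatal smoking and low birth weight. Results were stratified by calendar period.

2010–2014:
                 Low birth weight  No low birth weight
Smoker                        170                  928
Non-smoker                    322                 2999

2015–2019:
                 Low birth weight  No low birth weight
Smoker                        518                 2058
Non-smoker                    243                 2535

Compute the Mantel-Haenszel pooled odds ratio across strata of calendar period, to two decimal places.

OR_MH = Σ(aᵢdᵢ/nᵢ) / Σ(bᵢcᵢ/nᵢ), where nᵢ is the stratum total.
Stratum 1 (2010–2014): n = 4419; a·d/n = 170·2999/4419 = 115.3723; b·c/n = 928·322/4419 = 67.6207
Stratum 2 (2015–2019): n = 5354; a·d/n = 518·2535/5354 = 245.2615; b·c/n = 2058·243/5354 = 93.4057
OR_MH = (115.3723 + 245.2615) / (67.6207 + 93.4057) = 360.6337 / 161.0264 = 2.23959

2.24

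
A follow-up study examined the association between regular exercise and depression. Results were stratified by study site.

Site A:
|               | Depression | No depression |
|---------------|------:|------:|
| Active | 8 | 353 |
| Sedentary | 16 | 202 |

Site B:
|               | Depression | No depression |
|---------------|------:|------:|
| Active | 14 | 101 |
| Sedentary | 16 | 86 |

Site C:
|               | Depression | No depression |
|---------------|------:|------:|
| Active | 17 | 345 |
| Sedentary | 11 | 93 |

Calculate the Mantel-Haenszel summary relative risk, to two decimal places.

0.50

RR_MH = Σ(aᵢ·n₀ᵢ/nᵢ) / Σ(cᵢ·n₁ᵢ/nᵢ), with n₁ᵢ = aᵢ+bᵢ (exposed), n₀ᵢ = cᵢ+dᵢ (unexposed), nᵢ = n₁ᵢ+n₀ᵢ.
Stratum 1 (Site A): n₁ = 361, n₀ = 218, n = 579; a·n₀/n = 8·218/579 = 3.0121; c·n₁/n = 16·361/579 = 9.9758
Stratum 2 (Site B): n₁ = 115, n₀ = 102, n = 217; a·n₀/n = 14·102/217 = 6.5806; c·n₁/n = 16·115/217 = 8.4793
Stratum 3 (Site C): n₁ = 362, n₀ = 104, n = 466; a·n₀/n = 17·104/466 = 3.7940; c·n₁/n = 11·362/466 = 8.5451
RR_MH = (3.0121 + 6.5806 + 3.7940) / (9.9758 + 8.4793 + 8.5451) = 13.3867 / 27.0001 = 0.49580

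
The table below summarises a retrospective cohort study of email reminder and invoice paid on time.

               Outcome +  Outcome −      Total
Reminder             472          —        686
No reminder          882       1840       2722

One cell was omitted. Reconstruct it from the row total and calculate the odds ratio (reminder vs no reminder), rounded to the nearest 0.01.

4.60

The missing cell is in the exposed row: 686 − 472 = 214.
So a = 472, b = 214, c = 882, d = 1840.
OR = (a·d)/(b·c) = (472 × 1840) / (214 × 882) = 868480 / 188748 = 4.60127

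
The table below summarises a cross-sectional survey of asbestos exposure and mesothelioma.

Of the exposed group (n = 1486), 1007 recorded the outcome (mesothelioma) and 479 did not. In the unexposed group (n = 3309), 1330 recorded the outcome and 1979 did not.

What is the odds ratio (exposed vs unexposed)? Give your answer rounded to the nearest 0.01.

3.13

From the description: a = 1007, b = 479, c = 1330, d = 1979.
OR = (a·d)/(b·c) = (1007 × 1979) / (479 × 1330) = 1992853 / 637070 = 3.12815
The odds of mesothelioma are about 3.13 times as high in the exposed group.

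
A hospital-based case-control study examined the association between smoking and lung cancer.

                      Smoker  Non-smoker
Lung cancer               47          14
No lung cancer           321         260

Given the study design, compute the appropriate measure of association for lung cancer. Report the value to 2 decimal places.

Reading the table with exposure as columns: a = 47 (Smoker, case), b = 321 (Smoker, non-case), c = 14 (Non-smoker, case), d = 260.
This is a hospital-based case-control study: participants were sampled on outcome status, so risks in the source population cannot be estimated directly — relative risk is not valid here. The odds ratio is the appropriate measure.
OR = (a·d)/(b·c) = (47 × 260) / (321 × 14) = 12220 / 4494 = 2.71918

2.72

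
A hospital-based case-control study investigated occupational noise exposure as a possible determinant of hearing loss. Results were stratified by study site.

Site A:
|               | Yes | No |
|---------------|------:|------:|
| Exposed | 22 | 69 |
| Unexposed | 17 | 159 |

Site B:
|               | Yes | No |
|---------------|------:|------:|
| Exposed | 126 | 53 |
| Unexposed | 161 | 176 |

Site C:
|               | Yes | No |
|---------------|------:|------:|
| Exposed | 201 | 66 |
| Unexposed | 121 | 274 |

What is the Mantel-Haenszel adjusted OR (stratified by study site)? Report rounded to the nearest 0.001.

4.221

OR_MH = Σ(aᵢdᵢ/nᵢ) / Σ(bᵢcᵢ/nᵢ), where nᵢ is the stratum total.
Stratum 1 (Site A): n = 267; a·d/n = 22·159/267 = 13.1011; b·c/n = 69·17/267 = 4.3933
Stratum 2 (Site B): n = 516; a·d/n = 126·176/516 = 42.9767; b·c/n = 53·161/516 = 16.5368
Stratum 3 (Site C): n = 662; a·d/n = 201·274/662 = 83.1934; b·c/n = 66·121/662 = 12.0634
OR_MH = (13.1011 + 42.9767 + 83.1934) / (4.3933 + 16.5368 + 12.0634) = 139.2712 / 32.9935 = 4.22117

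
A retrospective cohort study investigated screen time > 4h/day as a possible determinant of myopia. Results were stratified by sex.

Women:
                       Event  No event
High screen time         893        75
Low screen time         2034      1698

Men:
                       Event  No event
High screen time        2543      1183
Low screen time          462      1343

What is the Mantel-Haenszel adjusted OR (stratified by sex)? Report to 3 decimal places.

7.161

OR_MH = Σ(aᵢdᵢ/nᵢ) / Σ(bᵢcᵢ/nᵢ), where nᵢ is the stratum total.
Stratum 1 (Women): n = 4700; a·d/n = 893·1698/4700 = 322.6200; b·c/n = 75·2034/4700 = 32.4574
Stratum 2 (Men): n = 5531; a·d/n = 2543·1343/5531 = 617.4741; b·c/n = 1183·462/5531 = 98.8150
OR_MH = (322.6200 + 617.4741) / (32.4574 + 98.8150) = 940.0941 / 131.2725 = 7.16139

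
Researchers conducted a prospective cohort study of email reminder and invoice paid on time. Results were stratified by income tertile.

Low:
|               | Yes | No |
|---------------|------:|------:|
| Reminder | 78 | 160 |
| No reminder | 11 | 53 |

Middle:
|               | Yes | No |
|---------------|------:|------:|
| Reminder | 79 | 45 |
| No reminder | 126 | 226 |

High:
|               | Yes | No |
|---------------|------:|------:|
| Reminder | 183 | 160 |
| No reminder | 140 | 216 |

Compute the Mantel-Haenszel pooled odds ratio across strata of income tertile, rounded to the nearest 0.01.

OR_MH = Σ(aᵢdᵢ/nᵢ) / Σ(bᵢcᵢ/nᵢ), where nᵢ is the stratum total.
Stratum 1 (Low): n = 302; a·d/n = 78·53/302 = 13.6887; b·c/n = 160·11/302 = 5.8278
Stratum 2 (Middle): n = 476; a·d/n = 79·226/476 = 37.5084; b·c/n = 45·126/476 = 11.9118
Stratum 3 (High): n = 699; a·d/n = 183·216/699 = 56.5494; b·c/n = 160·140/699 = 32.0458
OR_MH = (13.6887 + 37.5084 + 56.5494) / (5.8278 + 11.9118 + 32.0458) = 107.7465 / 49.7854 = 2.16422

2.16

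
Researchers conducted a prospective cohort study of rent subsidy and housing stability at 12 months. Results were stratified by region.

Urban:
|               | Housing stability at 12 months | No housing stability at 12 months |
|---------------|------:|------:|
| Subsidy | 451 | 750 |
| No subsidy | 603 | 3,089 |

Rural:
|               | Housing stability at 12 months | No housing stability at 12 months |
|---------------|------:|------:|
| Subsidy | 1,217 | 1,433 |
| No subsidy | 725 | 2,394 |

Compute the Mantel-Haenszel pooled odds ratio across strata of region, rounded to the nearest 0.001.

OR_MH = Σ(aᵢdᵢ/nᵢ) / Σ(bᵢcᵢ/nᵢ), where nᵢ is the stratum total.
Stratum 1 (Urban): n = 4893; a·d/n = 451·3089/4893 = 284.7208; b·c/n = 750·603/4893 = 92.4280
Stratum 2 (Rural): n = 5769; a·d/n = 1217·2394/5769 = 505.0265; b·c/n = 1433·725/5769 = 180.0875
OR_MH = (284.7208 + 505.0265) / (92.4280 + 180.0875) = 789.7473 / 272.5155 = 2.89799

2.898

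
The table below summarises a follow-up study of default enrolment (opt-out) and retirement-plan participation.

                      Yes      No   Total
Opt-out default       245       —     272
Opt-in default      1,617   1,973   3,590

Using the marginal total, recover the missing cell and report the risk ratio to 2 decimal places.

The missing cell is in the exposed row: 272 − 245 = 27.
So a = 245, b = 27, c = 1617, d = 1973.
RR = [a/(a+b)] / [c/(c+d)] = (245/272) / (1617/3590) = 0.90074/0.45042 = 1.99978

2.00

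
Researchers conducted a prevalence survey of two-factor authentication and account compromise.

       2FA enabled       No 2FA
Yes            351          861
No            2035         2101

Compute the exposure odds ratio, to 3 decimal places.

Reading the table with exposure as columns: a = 351 (2FA enabled, case), b = 2035 (2FA enabled, non-case), c = 861 (No 2FA, case), d = 2101.
OR = (a·d)/(b·c) = (351 × 2101) / (2035 × 861) = 737451 / 1752135 = 0.42089
Exposure is associated with lower odds of account compromise (OR = 0.42 < 1).

0.421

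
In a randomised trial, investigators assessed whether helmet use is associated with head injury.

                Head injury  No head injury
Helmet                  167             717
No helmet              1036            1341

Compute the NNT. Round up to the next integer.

5

Risk in treated group = 167/884 = 0.18891; risk in control = 1036/2377 = 0.43584.
Absolute risk reduction = 0.43584 − 0.18891 = 0.24693
NNT = 1 / ARR = 1 / 0.24693 = 4.050 → round up → 5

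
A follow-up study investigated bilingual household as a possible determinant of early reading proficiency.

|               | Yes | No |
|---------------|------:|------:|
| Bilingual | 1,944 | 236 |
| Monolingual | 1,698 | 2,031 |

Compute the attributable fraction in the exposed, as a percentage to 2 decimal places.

48.94

Cells: a = 1944, b = 236, c = 1698, d = 2031.
Risk in exposed = 1944/2180 = 0.89174; risk in unexposed = 1698/3729 = 0.45535.
RR = 0.89174/0.45535 = 1.95837
AR% = (RR − 1)/RR × 100 = (1.95837 − 1)/1.95837 × 100 = 48.9371%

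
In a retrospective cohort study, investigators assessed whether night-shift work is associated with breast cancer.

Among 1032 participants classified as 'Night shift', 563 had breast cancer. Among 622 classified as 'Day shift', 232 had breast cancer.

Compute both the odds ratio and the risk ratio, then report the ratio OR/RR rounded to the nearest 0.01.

From the description: a = 563, b = 469, c = 232, d = 390.
OR = (563·390)/(469·232) = 219570/108808 = 2.01796
Risk in exposed = 563/1032 = 0.54554; risk in unexposed = 232/622 = 0.37299; RR = 1.46262
OR/RR = 2.01796 / 1.46262 = 1.37969
The outcome is not rare, so the OR lies further from 1 than the RR.

1.38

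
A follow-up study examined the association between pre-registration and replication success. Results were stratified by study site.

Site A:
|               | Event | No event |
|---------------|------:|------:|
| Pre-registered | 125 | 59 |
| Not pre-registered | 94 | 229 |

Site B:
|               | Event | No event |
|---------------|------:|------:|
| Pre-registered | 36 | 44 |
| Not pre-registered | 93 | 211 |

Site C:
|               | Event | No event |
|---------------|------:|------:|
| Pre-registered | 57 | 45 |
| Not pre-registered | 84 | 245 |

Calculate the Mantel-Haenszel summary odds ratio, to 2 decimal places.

OR_MH = Σ(aᵢdᵢ/nᵢ) / Σ(bᵢcᵢ/nᵢ), where nᵢ is the stratum total.
Stratum 1 (Site A): n = 507; a·d/n = 125·229/507 = 56.4596; b·c/n = 59·94/507 = 10.9389
Stratum 2 (Site B): n = 384; a·d/n = 36·211/384 = 19.7812; b·c/n = 44·93/384 = 10.6562
Stratum 3 (Site C): n = 431; a·d/n = 57·245/431 = 32.4014; b·c/n = 45·84/431 = 8.7703
OR_MH = (56.4596 + 19.7812 + 32.4014) / (10.9389 + 10.6562 + 8.7703) = 108.6422 / 30.3654 = 3.57783

3.58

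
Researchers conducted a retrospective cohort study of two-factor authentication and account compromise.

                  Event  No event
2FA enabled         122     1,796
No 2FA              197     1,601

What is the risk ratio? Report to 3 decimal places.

Cells: a = 122, b = 1796, c = 197, d = 1601.
Risk in exposed = 122/1918 = 0.06361; risk in unexposed = 197/1798 = 0.10957.
RR = 0.06361 / 0.10957 = 0.58054
The risk is 42% lower among the exposed than among the unexposed.

0.581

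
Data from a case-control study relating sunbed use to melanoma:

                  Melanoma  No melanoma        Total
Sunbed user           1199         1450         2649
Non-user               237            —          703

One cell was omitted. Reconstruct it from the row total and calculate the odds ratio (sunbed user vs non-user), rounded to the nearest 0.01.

1.63

The missing cell is in the unexposed row: 703 − 237 = 466.
So a = 1199, b = 1450, c = 237, d = 466.
OR = (a·d)/(b·c) = (1199 × 466) / (1450 × 237) = 558734 / 343650 = 1.62588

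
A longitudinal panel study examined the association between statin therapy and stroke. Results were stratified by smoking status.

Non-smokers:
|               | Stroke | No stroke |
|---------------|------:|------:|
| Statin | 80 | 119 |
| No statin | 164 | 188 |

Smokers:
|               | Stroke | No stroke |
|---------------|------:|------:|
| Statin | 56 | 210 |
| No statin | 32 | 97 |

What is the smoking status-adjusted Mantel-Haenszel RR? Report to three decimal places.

RR_MH = Σ(aᵢ·n₀ᵢ/nᵢ) / Σ(cᵢ·n₁ᵢ/nᵢ), with n₁ᵢ = aᵢ+bᵢ (exposed), n₀ᵢ = cᵢ+dᵢ (unexposed), nᵢ = n₁ᵢ+n₀ᵢ.
Stratum 1 (Non-smokers): n₁ = 199, n₀ = 352, n = 551; a·n₀/n = 80·352/551 = 51.1071; c·n₁/n = 164·199/551 = 59.2305
Stratum 2 (Smokers): n₁ = 266, n₀ = 129, n = 395; a·n₀/n = 56·129/395 = 18.2886; c·n₁/n = 32·266/395 = 21.5494
RR_MH = (51.1071 + 18.2886) / (59.2305 + 21.5494) = 69.3957 / 80.7799 = 0.85907

0.859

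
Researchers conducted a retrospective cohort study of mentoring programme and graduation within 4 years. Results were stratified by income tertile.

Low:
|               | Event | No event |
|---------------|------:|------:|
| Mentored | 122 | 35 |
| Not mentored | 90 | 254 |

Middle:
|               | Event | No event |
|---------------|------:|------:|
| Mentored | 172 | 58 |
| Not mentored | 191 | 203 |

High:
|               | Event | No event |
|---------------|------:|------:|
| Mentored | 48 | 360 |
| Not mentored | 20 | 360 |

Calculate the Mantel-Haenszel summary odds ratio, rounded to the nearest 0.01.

OR_MH = Σ(aᵢdᵢ/nᵢ) / Σ(bᵢcᵢ/nᵢ), where nᵢ is the stratum total.
Stratum 1 (Low): n = 501; a·d/n = 122·254/501 = 61.8523; b·c/n = 35·90/501 = 6.2874
Stratum 2 (Middle): n = 624; a·d/n = 172·203/624 = 55.9551; b·c/n = 58·191/624 = 17.7532
Stratum 3 (High): n = 788; a·d/n = 48·360/788 = 21.9289; b·c/n = 360·20/788 = 9.1371
OR_MH = (61.8523 + 55.9551 + 21.9289) / (6.2874 + 17.7532 + 9.1371) = 139.7364 / 33.1777 = 4.21176

4.21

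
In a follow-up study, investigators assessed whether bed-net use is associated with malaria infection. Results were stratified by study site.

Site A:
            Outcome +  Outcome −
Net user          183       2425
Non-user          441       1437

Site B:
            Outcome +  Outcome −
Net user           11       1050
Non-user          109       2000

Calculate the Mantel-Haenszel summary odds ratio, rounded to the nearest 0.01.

0.24

OR_MH = Σ(aᵢdᵢ/nᵢ) / Σ(bᵢcᵢ/nᵢ), where nᵢ is the stratum total.
Stratum 1 (Site A): n = 4486; a·d/n = 183·1437/4486 = 58.6204; b·c/n = 2425·441/4486 = 238.3917
Stratum 2 (Site B): n = 3170; a·d/n = 11·2000/3170 = 6.9401; b·c/n = 1050·109/3170 = 36.1041
OR_MH = (58.6204 + 6.9401) / (238.3917 + 36.1041) = 65.5604 / 274.4958 = 0.23884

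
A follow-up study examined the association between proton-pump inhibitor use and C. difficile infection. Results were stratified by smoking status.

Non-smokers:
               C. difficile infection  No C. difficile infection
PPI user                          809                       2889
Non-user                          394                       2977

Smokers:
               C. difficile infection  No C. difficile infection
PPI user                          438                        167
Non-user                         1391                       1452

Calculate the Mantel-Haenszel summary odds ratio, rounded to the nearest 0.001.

OR_MH = Σ(aᵢdᵢ/nᵢ) / Σ(bᵢcᵢ/nᵢ), where nᵢ is the stratum total.
Stratum 1 (Non-smokers): n = 7069; a·d/n = 809·2977/7069 = 340.6978; b·c/n = 2889·394/7069 = 161.0222
Stratum 2 (Smokers): n = 3448; a·d/n = 438·1452/3448 = 184.4478; b·c/n = 167·1391/3448 = 67.3715
OR_MH = (340.6978 + 184.4478) / (161.0222 + 67.3715) = 525.1456 / 228.3937 = 2.29930

2.299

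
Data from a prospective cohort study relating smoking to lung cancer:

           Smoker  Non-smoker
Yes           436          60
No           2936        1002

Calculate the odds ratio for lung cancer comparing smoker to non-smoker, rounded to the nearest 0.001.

Reading the table with exposure as columns: a = 436 (Smoker, case), b = 2936 (Smoker, non-case), c = 60 (Non-smoker, case), d = 1002.
OR = (a·d)/(b·c) = (436 × 1002) / (2936 × 60) = 436872 / 176160 = 2.47997
The odds of lung cancer are about 2.48 times as high in the smoker group.

2.480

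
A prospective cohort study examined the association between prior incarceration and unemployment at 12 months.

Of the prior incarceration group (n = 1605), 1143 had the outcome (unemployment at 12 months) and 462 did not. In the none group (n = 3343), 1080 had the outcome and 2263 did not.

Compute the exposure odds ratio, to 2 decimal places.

5.18

From the description: a = 1143, b = 462, c = 1080, d = 2263.
OR = (a·d)/(b·c) = (1143 × 2263) / (462 × 1080) = 2586609 / 498960 = 5.18400
The odds of unemployment at 12 months are about 5.18 times as high in the prior incarceration group.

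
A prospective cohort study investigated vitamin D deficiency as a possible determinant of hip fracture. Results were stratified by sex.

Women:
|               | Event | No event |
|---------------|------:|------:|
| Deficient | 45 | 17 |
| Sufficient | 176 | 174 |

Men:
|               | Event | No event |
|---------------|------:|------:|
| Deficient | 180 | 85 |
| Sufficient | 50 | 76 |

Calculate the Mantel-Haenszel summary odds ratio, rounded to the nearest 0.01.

OR_MH = Σ(aᵢdᵢ/nᵢ) / Σ(bᵢcᵢ/nᵢ), where nᵢ is the stratum total.
Stratum 1 (Women): n = 412; a·d/n = 45·174/412 = 19.0049; b·c/n = 17·176/412 = 7.2621
Stratum 2 (Men): n = 391; a·d/n = 180·76/391 = 34.9872; b·c/n = 85·50/391 = 10.8696
OR_MH = (19.0049 + 34.9872) / (7.2621 + 10.8696) = 53.9921 / 18.1317 = 2.97777

2.98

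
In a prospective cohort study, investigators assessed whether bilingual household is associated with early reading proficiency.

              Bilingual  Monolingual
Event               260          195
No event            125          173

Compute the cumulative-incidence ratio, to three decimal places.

1.274

Reading the table with exposure as columns: a = 260 (Bilingual, case), b = 125 (Bilingual, non-case), c = 195 (Monolingual, case), d = 173.
Risk in exposed = 260/385 = 0.67532; risk in unexposed = 195/368 = 0.52989.
RR = 0.67532 / 0.52989 = 1.27446
The risk among the exposed is 1.27 times that among the unexposed.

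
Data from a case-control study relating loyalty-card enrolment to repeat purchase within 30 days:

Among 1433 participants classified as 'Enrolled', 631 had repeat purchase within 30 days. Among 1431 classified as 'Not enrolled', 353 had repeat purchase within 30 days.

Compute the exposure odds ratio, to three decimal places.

From the description: a = 631, b = 802, c = 353, d = 1078.
OR = (a·d)/(b·c) = (631 × 1078) / (802 × 353) = 680218 / 283106 = 2.40270
The odds of repeat purchase within 30 days are about 2.40 times as high in the enrolled group.

2.403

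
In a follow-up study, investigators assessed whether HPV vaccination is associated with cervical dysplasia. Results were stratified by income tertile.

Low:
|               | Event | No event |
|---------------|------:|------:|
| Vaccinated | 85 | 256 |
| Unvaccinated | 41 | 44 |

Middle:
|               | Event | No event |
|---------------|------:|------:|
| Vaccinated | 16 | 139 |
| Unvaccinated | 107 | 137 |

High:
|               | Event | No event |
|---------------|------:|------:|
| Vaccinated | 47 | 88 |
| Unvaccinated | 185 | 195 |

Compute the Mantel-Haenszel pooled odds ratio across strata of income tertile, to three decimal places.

OR_MH = Σ(aᵢdᵢ/nᵢ) / Σ(bᵢcᵢ/nᵢ), where nᵢ is the stratum total.
Stratum 1 (Low): n = 426; a·d/n = 85·44/426 = 8.7793; b·c/n = 256·41/426 = 24.6385
Stratum 2 (Middle): n = 399; a·d/n = 16·137/399 = 5.4937; b·c/n = 139·107/399 = 37.2757
Stratum 3 (High): n = 515; a·d/n = 47·195/515 = 17.7961; b·c/n = 88·185/515 = 31.6117
OR_MH = (8.7793 + 5.4937 + 17.7961) / (24.6385 + 37.2757 + 31.6117) = 32.0692 / 93.5258 = 0.34289

0.343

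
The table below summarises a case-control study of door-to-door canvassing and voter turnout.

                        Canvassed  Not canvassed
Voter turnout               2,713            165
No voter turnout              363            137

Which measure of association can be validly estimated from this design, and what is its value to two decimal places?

Reading the table with exposure as columns: a = 2713 (Canvassed, case), b = 363 (Canvassed, non-case), c = 165 (Not canvassed, case), d = 137.
This is a case-control study: participants were sampled on outcome status, so risks in the source population cannot be estimated directly — relative risk is not valid here. The odds ratio is the appropriate measure.
OR = (a·d)/(b·c) = (2713 × 137) / (363 × 165) = 371681 / 59895 = 6.20554

6.21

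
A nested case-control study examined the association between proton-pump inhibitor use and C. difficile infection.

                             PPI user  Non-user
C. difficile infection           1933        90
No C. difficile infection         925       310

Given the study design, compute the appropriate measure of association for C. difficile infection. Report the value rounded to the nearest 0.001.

7.198

Reading the table with exposure as columns: a = 1933 (PPI user, case), b = 925 (PPI user, non-case), c = 90 (Non-user, case), d = 310.
This is a nested case-control study: participants were sampled on outcome status, so risks in the source population cannot be estimated directly — relative risk is not valid here. The odds ratio is the appropriate measure.
OR = (a·d)/(b·c) = (1933 × 310) / (925 × 90) = 599230 / 83250 = 7.19796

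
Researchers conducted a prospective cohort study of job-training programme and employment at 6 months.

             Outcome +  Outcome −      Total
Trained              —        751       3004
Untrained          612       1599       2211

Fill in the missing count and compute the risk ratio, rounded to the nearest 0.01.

The missing cell is in the exposed row: 3004 − 751 = 2253.
So a = 2253, b = 751, c = 612, d = 1599.
RR = [a/(a+b)] / [c/(c+d)] = (2253/3004) / (612/2211) = 0.75000/0.27680 = 2.70956

2.71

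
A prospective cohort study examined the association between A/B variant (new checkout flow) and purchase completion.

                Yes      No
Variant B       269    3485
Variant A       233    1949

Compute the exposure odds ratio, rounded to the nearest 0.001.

Cells: a = 269, b = 3485, c = 233, d = 1949.
OR = (a·d)/(b·c) = (269 × 1949) / (3485 × 233) = 524281 / 812005 = 0.64566
Exposure is associated with lower odds of purchase completion (OR = 0.65 < 1).

0.646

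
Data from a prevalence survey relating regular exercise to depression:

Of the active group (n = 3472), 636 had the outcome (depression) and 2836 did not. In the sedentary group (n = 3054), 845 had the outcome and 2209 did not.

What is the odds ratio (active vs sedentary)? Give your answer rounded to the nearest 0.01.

From the description: a = 636, b = 2836, c = 845, d = 2209.
OR = (a·d)/(b·c) = (636 × 2209) / (2836 × 845) = 1404924 / 2396420 = 0.58626
Exposure is associated with lower odds of depression (OR = 0.59 < 1).

0.59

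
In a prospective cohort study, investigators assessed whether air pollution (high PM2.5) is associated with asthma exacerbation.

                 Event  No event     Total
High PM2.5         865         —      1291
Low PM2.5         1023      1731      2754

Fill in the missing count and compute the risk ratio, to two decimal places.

The missing cell is in the exposed row: 1291 − 865 = 426.
So a = 865, b = 426, c = 1023, d = 1731.
RR = [a/(a+b)] / [c/(c+d)] = (865/1291) / (1023/2754) = 0.67002/0.37146 = 1.80376

1.80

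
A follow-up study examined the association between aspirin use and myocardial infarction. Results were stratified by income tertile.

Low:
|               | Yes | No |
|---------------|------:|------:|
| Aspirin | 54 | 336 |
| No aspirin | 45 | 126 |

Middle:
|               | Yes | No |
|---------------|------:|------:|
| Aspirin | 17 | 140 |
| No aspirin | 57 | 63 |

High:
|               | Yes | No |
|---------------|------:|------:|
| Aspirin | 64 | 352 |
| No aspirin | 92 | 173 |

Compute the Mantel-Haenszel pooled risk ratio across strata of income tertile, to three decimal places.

RR_MH = Σ(aᵢ·n₀ᵢ/nᵢ) / Σ(cᵢ·n₁ᵢ/nᵢ), with n₁ᵢ = aᵢ+bᵢ (exposed), n₀ᵢ = cᵢ+dᵢ (unexposed), nᵢ = n₁ᵢ+n₀ᵢ.
Stratum 1 (Low): n₁ = 390, n₀ = 171, n = 561; a·n₀/n = 54·171/561 = 16.4599; c·n₁/n = 45·390/561 = 31.2834
Stratum 2 (Middle): n₁ = 157, n₀ = 120, n = 277; a·n₀/n = 17·120/277 = 7.3646; c·n₁/n = 57·157/277 = 32.3069
Stratum 3 (High): n₁ = 416, n₀ = 265, n = 681; a·n₀/n = 64·265/681 = 24.9046; c·n₁/n = 92·416/681 = 56.1997
RR_MH = (16.4599 + 7.3646 + 24.9046) / (31.2834 + 32.3069 + 56.1997) = 48.7291 / 119.7900 = 0.40679

0.407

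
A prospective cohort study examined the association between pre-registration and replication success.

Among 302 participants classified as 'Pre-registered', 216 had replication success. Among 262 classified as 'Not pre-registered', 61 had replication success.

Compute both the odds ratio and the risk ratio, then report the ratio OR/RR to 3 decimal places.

2.694

From the description: a = 216, b = 86, c = 61, d = 201.
OR = (216·201)/(86·61) = 43416/5246 = 8.27602
Risk in exposed = 216/302 = 0.71523; risk in unexposed = 61/262 = 0.23282; RR = 3.07198
OR/RR = 8.27602 / 3.07198 = 2.69404
The outcome is not rare, so the OR lies further from 1 than the RR.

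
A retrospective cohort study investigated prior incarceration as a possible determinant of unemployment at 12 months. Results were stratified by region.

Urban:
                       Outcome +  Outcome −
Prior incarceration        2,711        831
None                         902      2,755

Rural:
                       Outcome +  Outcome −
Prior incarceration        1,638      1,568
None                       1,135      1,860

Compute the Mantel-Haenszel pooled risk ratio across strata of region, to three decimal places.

2.104

RR_MH = Σ(aᵢ·n₀ᵢ/nᵢ) / Σ(cᵢ·n₁ᵢ/nᵢ), with n₁ᵢ = aᵢ+bᵢ (exposed), n₀ᵢ = cᵢ+dᵢ (unexposed), nᵢ = n₁ᵢ+n₀ᵢ.
Stratum 1 (Urban): n₁ = 3542, n₀ = 3657, n = 7199; a·n₀/n = 2711·3657/7199 = 1377.1534; c·n₁/n = 902·3542/7199 = 443.7955
Stratum 2 (Rural): n₁ = 3206, n₀ = 2995, n = 6201; a·n₀/n = 1638·2995/6201 = 791.1321; c·n₁/n = 1135·3206/6201 = 586.8102
RR_MH = (1377.1534 + 791.1321) / (443.7955 + 586.8102) = 2168.2854 / 1030.6057 = 2.10389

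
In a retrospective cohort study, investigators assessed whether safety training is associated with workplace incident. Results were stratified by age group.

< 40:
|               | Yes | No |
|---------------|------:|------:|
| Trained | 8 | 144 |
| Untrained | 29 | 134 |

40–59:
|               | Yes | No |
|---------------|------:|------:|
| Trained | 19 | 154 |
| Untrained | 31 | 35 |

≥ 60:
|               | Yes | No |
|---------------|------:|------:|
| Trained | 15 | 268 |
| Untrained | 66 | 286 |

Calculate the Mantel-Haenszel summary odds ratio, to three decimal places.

0.212

OR_MH = Σ(aᵢdᵢ/nᵢ) / Σ(bᵢcᵢ/nᵢ), where nᵢ is the stratum total.
Stratum 1 (< 40): n = 315; a·d/n = 8·134/315 = 3.4032; b·c/n = 144·29/315 = 13.2571
Stratum 2 (40–59): n = 239; a·d/n = 19·35/239 = 2.7824; b·c/n = 154·31/239 = 19.9749
Stratum 3 (≥ 60): n = 635; a·d/n = 15·286/635 = 6.7559; b·c/n = 268·66/635 = 27.8551
OR_MH = (3.4032 + 2.7824 + 6.7559) / (13.2571 + 19.9749 + 27.8551) = 12.9415 / 61.0872 = 0.21185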